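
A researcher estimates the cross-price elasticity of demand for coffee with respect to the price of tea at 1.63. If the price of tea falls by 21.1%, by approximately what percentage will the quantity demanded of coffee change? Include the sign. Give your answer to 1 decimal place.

%ΔQ ≈ ε × %ΔP of tea = 1.63 × (-21.1%) = -34.4%.

-34.4%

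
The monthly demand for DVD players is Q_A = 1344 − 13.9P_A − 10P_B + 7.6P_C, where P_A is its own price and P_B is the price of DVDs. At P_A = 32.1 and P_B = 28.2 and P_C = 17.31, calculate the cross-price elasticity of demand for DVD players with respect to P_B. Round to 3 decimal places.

-0.377

At P_A = 32.1 and P_B = 28.2 and P_C = 17.31: Q_A = 747.366.
∂Q_A/∂P_B = -10.
ε = (∂Q_A/∂P_B)(P_B/Q_A) = -10 × (28.2/747.366) ≈ -0.377.
Since ε < 0, DVD players and DVDs are complements.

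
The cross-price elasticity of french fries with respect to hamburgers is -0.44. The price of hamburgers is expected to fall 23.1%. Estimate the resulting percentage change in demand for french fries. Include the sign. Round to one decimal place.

%ΔQ ≈ ε × %ΔP of hamburgers = -0.44 × (-23.1%) = 10.2%.
Demand for french fries rises by about 10.2%.

10.2%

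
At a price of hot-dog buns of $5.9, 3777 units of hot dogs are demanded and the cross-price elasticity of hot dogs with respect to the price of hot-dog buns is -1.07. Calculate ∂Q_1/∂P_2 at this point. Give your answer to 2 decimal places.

ε = (∂Q_1/∂P_2)·(P_2/Q_1) ⇒ ∂Q_1/∂P_2 = ε·Q_1/P_2 = -1.07 × 3777/5.9 ≈ -684.98.

-684.98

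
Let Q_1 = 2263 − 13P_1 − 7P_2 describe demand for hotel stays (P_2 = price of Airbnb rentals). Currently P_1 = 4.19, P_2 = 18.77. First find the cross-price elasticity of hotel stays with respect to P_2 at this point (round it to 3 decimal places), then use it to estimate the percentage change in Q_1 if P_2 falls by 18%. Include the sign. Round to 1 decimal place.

At P_1 = 4.19, P_2 = 18.77: Q_1 = 2077.14.
∂Q_1/∂P_2 = -7.
ε = (∂Q_1/∂P_2)(P_2/Q_1) = -7.0000 × 18.77/2077.14 ≈ -0.063.
%ΔQ_1 ≈ ε × %ΔP_2 = -0.063 × (-18%) = 1.1%.

1.1%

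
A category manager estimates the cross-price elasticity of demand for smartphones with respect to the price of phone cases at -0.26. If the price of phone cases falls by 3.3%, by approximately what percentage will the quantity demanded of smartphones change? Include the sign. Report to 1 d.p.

%ΔQ ≈ ε × %ΔP of phone cases = -0.26 × (-3.3%) = 0.9%.

0.9%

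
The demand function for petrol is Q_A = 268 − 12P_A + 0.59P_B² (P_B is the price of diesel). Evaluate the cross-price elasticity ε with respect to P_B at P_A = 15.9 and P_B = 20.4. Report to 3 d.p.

1.522

At P_A = 15.9 and P_B = 20.4: Q_A = 322.734.
∂Q_A/∂P_B = 1.18P_B = 1.18(20.4) = 24.0720.
ε = (∂Q_A/∂P_B)(P_B/Q_A) = 24.0720 × (20.4/322.734) ≈ 1.522.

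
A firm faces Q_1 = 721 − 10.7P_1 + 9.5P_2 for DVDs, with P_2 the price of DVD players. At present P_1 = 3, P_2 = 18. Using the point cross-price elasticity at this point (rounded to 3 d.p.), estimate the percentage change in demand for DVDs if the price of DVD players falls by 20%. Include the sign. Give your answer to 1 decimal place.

At P_1 = 3, P_2 = 18: Q_1 = 859.9.
∂Q_1/∂P_2 = 9.5.
ε = (∂Q_1/∂P_2)(P_2/Q_1) = 9.5000 × 18/859.9 ≈ 0.199.
%ΔQ_1 ≈ ε × %ΔP_2 = 0.199 × (-20%) = -4.0%.

-4.0%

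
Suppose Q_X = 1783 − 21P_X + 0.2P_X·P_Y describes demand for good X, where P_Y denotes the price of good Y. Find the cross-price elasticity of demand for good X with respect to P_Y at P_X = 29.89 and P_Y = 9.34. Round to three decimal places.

At P_X = 29.89 and P_Y = 9.34: Q_X = 1211.145.
∂Q_X/∂P_Y = 0.2P_X = 0.2(29.89) = 5.9780.
ε = (∂Q_X/∂P_Y)(P_Y/Q_X) = 5.9780 × (9.34/1211.145) ≈ 0.046.
ε > 0: substitutes.

0.046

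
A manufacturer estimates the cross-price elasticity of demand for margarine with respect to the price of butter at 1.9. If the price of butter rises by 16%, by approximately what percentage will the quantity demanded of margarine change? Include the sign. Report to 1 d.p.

30.4%

%ΔQ ≈ ε × %ΔP of butter = 1.9 × (16%) = 30.4%.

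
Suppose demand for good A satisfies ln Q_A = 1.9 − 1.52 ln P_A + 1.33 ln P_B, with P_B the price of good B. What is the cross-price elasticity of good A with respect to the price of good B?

1.33

In a log-linear (constant-elasticity) demand function, the coefficient on ln P_B is the cross-price elasticity.
ε = 1.33. Positive, so good A and good B are substitutes.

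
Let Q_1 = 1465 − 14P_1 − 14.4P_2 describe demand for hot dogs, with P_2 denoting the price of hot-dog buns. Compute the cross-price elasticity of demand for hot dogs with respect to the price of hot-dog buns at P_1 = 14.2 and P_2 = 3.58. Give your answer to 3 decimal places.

At P_1 = 14.2 and P_2 = 3.58: Q_1 = 1214.648.
∂Q_1/∂P_2 = -14.4.
ε = (∂Q_1/∂P_2)(P_2/Q_1) = -14.4 × (3.58/1214.648) ≈ -0.042.

-0.042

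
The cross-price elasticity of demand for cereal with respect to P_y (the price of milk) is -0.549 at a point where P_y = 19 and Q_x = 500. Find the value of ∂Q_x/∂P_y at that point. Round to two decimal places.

-14.45

ε = (∂Q_x/∂P_y)·(P_y/Q_x) ⇒ ∂Q_x/∂P_y = ε·Q_x/P_y = -0.549 × 500/19 ≈ -14.45.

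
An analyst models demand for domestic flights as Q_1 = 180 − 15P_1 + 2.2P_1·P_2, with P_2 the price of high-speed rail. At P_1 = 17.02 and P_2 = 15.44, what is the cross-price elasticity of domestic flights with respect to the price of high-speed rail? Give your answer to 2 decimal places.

1.15

At P_1 = 17.02 and P_2 = 15.44: Q_1 = 502.835.
∂Q_1/∂P_2 = 2.2P_1 = 2.2(17.02) = 37.4440.
ε = (∂Q_1/∂P_2)(P_2/Q_1) = 37.4440 × (15.44/502.835) ≈ 1.15.
ε > 0: substitutes.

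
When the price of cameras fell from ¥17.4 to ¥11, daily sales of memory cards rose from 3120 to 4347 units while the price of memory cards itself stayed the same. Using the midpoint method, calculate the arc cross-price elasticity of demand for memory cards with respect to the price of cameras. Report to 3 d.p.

-0.729

ΔQ_A = 4347 − 3120 = 1227; ΔP_B = 11 − 17.4 = -6.4.
Midpoints: Q̄_A = 3733.5, P̄_B = 14.20.
ε = (ΔQ_A/Q̄_A)/(ΔP_B/P̄_B) = (1227/3733.5)/(-6.4/14.20) ≈ -0.729.
ε < 0: memory cards and cameras are complements.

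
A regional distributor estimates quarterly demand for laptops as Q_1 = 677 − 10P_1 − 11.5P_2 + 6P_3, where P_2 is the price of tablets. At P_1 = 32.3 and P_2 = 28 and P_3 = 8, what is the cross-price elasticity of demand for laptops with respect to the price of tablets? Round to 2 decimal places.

At P_1 = 32.3 and P_2 = 28 and P_3 = 8: Q_1 = 80.
∂Q_1/∂P_2 = -11.5.
ε = (∂Q_1/∂P_2)(P_2/Q_1) = -11.5 × (28/80) ≈ -4.03.

-4.03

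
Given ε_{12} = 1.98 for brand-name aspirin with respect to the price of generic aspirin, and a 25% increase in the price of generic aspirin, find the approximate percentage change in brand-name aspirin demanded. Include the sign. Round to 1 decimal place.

49.5%

%ΔQ ≈ ε × %ΔP of generic aspirin = 1.98 × (25%) = 49.5%.
Demand for brand-name aspirin rises by about 49.5%.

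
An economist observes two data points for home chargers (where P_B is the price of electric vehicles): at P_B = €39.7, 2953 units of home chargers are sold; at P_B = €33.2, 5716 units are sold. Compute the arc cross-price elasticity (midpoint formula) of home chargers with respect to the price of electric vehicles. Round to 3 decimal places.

ΔQ_A = 5716 − 2953 = 2763; ΔP_B = 33.2 − 39.7 = -6.5.
Midpoints: Q̄_A = 4334.5, P̄_B = 36.45.
ε = (ΔQ_A/Q̄_A)/(ΔP_B/P̄_B) = (2763/4334.5)/(-6.5/36.45) ≈ -3.575.

-3.575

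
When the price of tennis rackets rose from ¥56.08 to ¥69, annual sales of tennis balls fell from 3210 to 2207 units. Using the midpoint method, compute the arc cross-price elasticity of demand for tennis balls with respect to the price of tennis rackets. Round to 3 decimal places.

-1.793

ΔQ_A = 2207 − 3210 = -1003; ΔP_B = 69 − 56.08 = 12.92.
Midpoints: Q̄_A = 2708.5, P̄_B = 62.54.
ε = (ΔQ_A/Q̄_A)/(ΔP_B/P̄_B) = (-1003/2708.5)/(12.92/62.54) ≈ -1.793.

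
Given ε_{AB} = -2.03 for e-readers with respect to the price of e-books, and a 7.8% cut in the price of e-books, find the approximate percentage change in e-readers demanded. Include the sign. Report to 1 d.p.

15.8%

%ΔQ ≈ ε × %ΔP of e-books = -2.03 × (-7.8%) = 15.8%.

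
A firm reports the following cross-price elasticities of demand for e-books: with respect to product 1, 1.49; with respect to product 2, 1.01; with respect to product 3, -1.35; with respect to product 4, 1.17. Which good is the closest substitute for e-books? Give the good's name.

Substitutes have ε > 0. Among the positive values, 1.49 (product 1) is largest.

product 1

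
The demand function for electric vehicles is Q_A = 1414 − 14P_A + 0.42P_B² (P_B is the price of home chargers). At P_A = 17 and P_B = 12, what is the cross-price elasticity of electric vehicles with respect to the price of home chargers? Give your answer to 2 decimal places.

At P_A = 17 and P_B = 12: Q_A = 1236.48.
∂Q_A/∂P_B = 0.84P_B = 0.84(12) = 10.0800.
ε = (∂Q_A/∂P_B)(P_B/Q_A) = 10.0800 × (12/1236.48) ≈ 0.10.
ε > 0: substitutes.

0.10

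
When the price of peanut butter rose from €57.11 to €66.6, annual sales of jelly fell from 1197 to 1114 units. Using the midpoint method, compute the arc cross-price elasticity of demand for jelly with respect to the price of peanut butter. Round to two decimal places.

ΔQ_A = 1114 − 1197 = -83; ΔP_B = 66.6 − 57.11 = 9.49.
Midpoints: Q̄_A = 1155.5, P̄_B = 61.85.
ε = (ΔQ_A/Q̄_A)/(ΔP_B/P̄_B) = (-83/1155.5)/(9.49/61.85) ≈ -0.47.
ε < 0: jelly and peanut butter are complements.

-0.47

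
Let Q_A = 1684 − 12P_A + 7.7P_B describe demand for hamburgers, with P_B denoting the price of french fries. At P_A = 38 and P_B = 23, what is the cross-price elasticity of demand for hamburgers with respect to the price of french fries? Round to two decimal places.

0.13

At P_A = 38 and P_B = 23: Q_A = 1405.1.
∂Q_A/∂P_B = 7.7.
ε = (∂Q_A/∂P_B)(P_B/Q_A) = 7.7 × (23/1405.1) ≈ 0.13.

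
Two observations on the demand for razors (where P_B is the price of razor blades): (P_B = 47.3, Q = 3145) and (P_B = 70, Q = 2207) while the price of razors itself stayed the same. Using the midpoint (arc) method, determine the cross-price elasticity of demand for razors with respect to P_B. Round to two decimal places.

ΔQ_A = 2207 − 3145 = -938; ΔP_B = 70 − 47.3 = 22.7.
Midpoints: Q̄_A = 2676.0, P̄_B = 58.65.
ε = (ΔQ_A/Q̄_A)/(ΔP_B/P̄_B) = (-938/2676.0)/(22.7/58.65) ≈ -0.91.

-0.91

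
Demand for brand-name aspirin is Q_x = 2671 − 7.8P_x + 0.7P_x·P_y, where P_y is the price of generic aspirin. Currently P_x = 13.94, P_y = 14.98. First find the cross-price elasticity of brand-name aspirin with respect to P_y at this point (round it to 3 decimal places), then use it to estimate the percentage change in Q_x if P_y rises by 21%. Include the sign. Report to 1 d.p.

At P_x = 13.94, P_y = 14.98: Q_x = 2708.443.
∂Q_x/∂P_y = 0.7P_x = 9.7580.
ε = (∂Q_x/∂P_y)(P_y/Q_x) = 9.7580 × 14.98/2708.443 ≈ 0.054.
%ΔQ_x ≈ ε × %ΔP_y = 0.054 × (21%) = 1.1%.

1.1%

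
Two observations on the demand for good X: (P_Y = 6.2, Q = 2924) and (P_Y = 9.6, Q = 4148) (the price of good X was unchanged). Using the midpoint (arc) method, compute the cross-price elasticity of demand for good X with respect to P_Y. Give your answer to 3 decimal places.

ΔQ_X = 4148 − 2924 = 1224; ΔP_Y = 9.6 − 6.2 = 3.4.
Midpoints: Q̄_X = 3536.0, P̄_Y = 7.90.
ε = (ΔQ_X/Q̄_X)/(ΔP_Y/P̄_Y) = (1224/3536.0)/(3.4/7.90) ≈ 0.804.

0.804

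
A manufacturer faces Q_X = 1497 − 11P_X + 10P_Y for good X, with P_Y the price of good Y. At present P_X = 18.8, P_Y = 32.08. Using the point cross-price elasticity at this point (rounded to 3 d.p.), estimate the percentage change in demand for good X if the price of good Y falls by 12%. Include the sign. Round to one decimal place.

At P_X = 18.8, P_Y = 32.08: Q_X = 1611.
∂Q_X/∂P_Y = 10.
ε = (∂Q_X/∂P_Y)(P_Y/Q_X) = 10.0000 × 32.08/1611 ≈ 0.199.
%ΔQ_X ≈ ε × %ΔP_Y = 0.199 × (-12%) = -2.4%.

-2.4%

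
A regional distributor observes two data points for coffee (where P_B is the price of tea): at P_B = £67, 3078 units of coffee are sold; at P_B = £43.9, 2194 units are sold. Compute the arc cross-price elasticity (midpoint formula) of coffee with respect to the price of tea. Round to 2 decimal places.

ΔQ_A = 2194 − 3078 = -884; ΔP_B = 43.9 − 67 = -23.1.
Midpoints: Q̄_A = 2636.0, P̄_B = 55.45.
ε = (ΔQ_A/Q̄_A)/(ΔP_B/P̄_B) = (-884/2636.0)/(-23.1/55.45) ≈ 0.81.
ε > 0: coffee and tea are substitutes.

0.81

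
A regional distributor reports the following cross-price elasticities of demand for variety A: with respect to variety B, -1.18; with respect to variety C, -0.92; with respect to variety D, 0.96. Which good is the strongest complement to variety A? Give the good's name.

variety B

Complements have ε < 0. The most negative value is -1.18 (variety B).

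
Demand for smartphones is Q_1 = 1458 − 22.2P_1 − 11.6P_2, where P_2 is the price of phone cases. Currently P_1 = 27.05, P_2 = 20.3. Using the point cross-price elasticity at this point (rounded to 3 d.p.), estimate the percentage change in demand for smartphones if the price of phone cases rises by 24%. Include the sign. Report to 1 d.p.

At P_1 = 27.05, P_2 = 20.3: Q_1 = 622.01.
∂Q_1/∂P_2 = -11.6.
ε = (∂Q_1/∂P_2)(P_2/Q_1) = -11.6000 × 20.3/622.01 ≈ -0.379.
%ΔQ_1 ≈ ε × %ΔP_2 = -0.379 × (24%) = -9.1%.

-9.1%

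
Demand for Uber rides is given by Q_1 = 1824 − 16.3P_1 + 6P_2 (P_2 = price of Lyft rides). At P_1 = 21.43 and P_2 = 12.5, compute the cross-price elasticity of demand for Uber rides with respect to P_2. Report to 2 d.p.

0.05

At P_1 = 21.43 and P_2 = 12.5: Q_1 = 1549.691.
∂Q_1/∂P_2 = 6.
ε = (∂Q_1/∂P_2)(P_2/Q_1) = 6 × (12.5/1549.691) ≈ 0.05.
Since ε > 0, Uber rides and Lyft rides are substitutes.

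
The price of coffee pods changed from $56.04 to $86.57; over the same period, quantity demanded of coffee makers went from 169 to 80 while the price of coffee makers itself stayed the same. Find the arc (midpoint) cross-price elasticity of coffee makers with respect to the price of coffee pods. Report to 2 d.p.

ΔQ_A = 80 − 169 = -89; ΔP_B = 86.57 − 56.04 = 30.53.
Midpoints: Q̄_A = 124.5, P̄_B = 71.30.
ε = (ΔQ_A/Q̄_A)/(ΔP_B/P̄_B) = (-89/124.5)/(30.53/71.30) ≈ -1.67.
ε < 0: coffee makers and coffee pods are complements.

-1.67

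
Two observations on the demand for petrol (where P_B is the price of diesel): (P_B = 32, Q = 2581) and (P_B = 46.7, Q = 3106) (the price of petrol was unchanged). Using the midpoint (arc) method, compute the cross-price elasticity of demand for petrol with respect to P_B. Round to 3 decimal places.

0.494

ΔQ_A = 3106 − 2581 = 525; ΔP_B = 46.7 − 32 = 14.7.
Midpoints: Q̄_A = 2843.5, P̄_B = 39.35.
ε = (ΔQ_A/Q̄_A)/(ΔP_B/P̄_B) = (525/2843.5)/(14.7/39.35) ≈ 0.494.
ε > 0: petrol and diesel are substitutes.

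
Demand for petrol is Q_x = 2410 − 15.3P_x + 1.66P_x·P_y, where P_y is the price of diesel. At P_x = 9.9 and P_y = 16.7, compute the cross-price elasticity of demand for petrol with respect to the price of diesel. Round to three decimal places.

At P_x = 9.9 and P_y = 16.7: Q_x = 2532.978.
∂Q_x/∂P_y = 1.66P_x = 1.66(9.9) = 16.4340.
ε = (∂Q_x/∂P_y)(P_y/Q_x) = 16.4340 × (16.7/2532.978) ≈ 0.108.

0.108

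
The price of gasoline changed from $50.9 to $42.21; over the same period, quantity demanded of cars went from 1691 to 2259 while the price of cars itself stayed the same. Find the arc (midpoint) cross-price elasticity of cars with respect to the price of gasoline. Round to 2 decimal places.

-1.54

ΔQ_A = 2259 − 1691 = 568; ΔP_B = 42.21 − 50.9 = -8.69.
Midpoints: Q̄_A = 1975.0, P̄_B = 46.55.
ε = (ΔQ_A/Q̄_A)/(ΔP_B/P̄_B) = (568/1975.0)/(-8.69/46.55) ≈ -1.54.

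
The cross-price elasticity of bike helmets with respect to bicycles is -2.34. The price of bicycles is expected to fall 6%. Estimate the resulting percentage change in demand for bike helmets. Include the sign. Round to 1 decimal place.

14.0%

%ΔQ ≈ ε × %ΔP of bicycles = -2.34 × (-6%) = 14.0%.
Demand for bike helmets rises by about 14.0%.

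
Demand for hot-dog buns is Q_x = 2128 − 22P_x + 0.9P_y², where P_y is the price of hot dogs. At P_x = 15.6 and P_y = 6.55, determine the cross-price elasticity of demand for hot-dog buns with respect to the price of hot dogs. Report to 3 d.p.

0.042

At P_x = 15.6 and P_y = 6.55: Q_x = 1823.412.
∂Q_x/∂P_y = 1.8P_y = 1.8(6.55) = 11.7900.
ε = (∂Q_x/∂P_y)(P_y/Q_x) = 11.7900 × (6.55/1823.412) ≈ 0.042.
ε > 0: substitutes.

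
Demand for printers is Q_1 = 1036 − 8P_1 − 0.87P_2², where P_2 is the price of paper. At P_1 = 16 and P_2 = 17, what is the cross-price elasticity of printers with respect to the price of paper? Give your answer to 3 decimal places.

At P_1 = 16 and P_2 = 17: Q_1 = 656.57.
∂Q_1/∂P_2 = -1.74P_2 = -1.74(17) = -29.5800.
ε = (∂Q_1/∂P_2)(P_2/Q_1) = -29.5800 × (17/656.57) ≈ -0.766.

-0.766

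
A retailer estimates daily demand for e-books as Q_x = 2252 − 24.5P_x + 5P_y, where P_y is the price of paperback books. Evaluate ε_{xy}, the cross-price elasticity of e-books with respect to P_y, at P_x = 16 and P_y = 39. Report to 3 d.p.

0.095

At P_x = 16 and P_y = 39: Q_x = 2055.
∂Q_x/∂P_y = 5.
ε = (∂Q_x/∂P_y)(P_y/Q_x) = 5 × (39/2055) ≈ 0.095.
Since ε > 0, e-books and paperback books are substitutes.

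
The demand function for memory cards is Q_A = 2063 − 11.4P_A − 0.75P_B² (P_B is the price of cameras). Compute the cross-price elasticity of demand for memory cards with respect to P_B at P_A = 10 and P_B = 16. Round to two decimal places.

-0.22

At P_A = 10 and P_B = 16: Q_A = 1757.
∂Q_A/∂P_B = -1.5P_B = -1.5(16) = -24.0000.
ε = (∂Q_A/∂P_B)(P_B/Q_A) = -24.0000 × (16/1757) ≈ -0.22.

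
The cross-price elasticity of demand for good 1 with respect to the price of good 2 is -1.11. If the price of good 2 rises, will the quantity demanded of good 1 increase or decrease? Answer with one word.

ε < 0 and the price of good 2 rises, so the quantity of good 1 moves in the opposite direction: it decreases.

decrease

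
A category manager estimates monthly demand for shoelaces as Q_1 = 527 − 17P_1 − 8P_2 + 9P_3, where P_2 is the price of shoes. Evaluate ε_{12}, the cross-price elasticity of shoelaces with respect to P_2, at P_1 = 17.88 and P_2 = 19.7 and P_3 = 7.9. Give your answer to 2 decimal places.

-1.15

At P_1 = 17.88 and P_2 = 19.7 and P_3 = 7.9: Q_1 = 136.54.
∂Q_1/∂P_2 = -8.
ε = (∂Q_1/∂P_2)(P_2/Q_1) = -8 × (19.7/136.54) ≈ -1.15.
Since ε < 0, shoelaces and shoes are complements.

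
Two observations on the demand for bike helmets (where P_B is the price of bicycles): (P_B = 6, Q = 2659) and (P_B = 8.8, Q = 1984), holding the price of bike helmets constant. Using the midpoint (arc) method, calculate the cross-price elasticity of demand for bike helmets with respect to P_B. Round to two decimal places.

-0.77

ΔQ_A = 1984 − 2659 = -675; ΔP_B = 8.8 − 6 = 2.8.
Midpoints: Q̄_A = 2321.5, P̄_B = 7.40.
ε = (ΔQ_A/Q̄_A)/(ΔP_B/P̄_B) = (-675/2321.5)/(2.8/7.40) ≈ -0.77.
ε < 0: bike helmets and bicycles are complements.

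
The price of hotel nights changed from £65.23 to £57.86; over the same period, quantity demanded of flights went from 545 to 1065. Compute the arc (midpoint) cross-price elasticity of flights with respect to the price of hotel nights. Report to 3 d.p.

-5.394

ΔQ_A = 1065 − 545 = 520; ΔP_B = 57.86 − 65.23 = -7.37.
Midpoints: Q̄_A = 805.0, P̄_B = 61.55.
ε = (ΔQ_A/Q̄_A)/(ΔP_B/P̄_B) = (520/805.0)/(-7.37/61.55) ≈ -5.394.
ε < 0: flights and hotel nights are complements.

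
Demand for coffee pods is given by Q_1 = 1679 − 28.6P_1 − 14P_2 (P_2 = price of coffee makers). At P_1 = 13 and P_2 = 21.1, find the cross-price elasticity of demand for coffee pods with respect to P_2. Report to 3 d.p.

-0.292

At P_1 = 13 and P_2 = 21.1: Q_1 = 1011.8.
∂Q_1/∂P_2 = -14.
ε = (∂Q_1/∂P_2)(P_2/Q_1) = -14 × (21.1/1011.8) ≈ -0.292.
Since ε < 0, coffee pods and coffee makers are complements.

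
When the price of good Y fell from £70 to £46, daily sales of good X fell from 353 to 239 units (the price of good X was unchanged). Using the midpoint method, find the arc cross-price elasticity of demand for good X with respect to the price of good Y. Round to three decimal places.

ΔQ_X = 239 − 353 = -114; ΔP_Y = 46 − 70 = -24.
Midpoints: Q̄_X = 296.0, P̄_Y = 58.00.
ε = (ΔQ_X/Q̄_X)/(ΔP_Y/P̄_Y) = (-114/296.0)/(-24/58.00) ≈ 0.931.

0.931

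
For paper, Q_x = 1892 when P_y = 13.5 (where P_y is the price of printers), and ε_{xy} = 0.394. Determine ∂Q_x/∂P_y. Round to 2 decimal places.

55.22

ε = (∂Q_x/∂P_y)·(P_y/Q_x) ⇒ ∂Q_x/∂P_y = ε·Q_x/P_y = 0.394 × 1892/13.5 ≈ 55.22.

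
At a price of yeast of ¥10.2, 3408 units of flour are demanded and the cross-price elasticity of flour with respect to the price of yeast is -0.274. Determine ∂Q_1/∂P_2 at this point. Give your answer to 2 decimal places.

ε = (∂Q_1/∂P_2)·(P_2/Q_1) ⇒ ∂Q_1/∂P_2 = ε·Q_1/P_2 = -0.274 × 3408/10.2 ≈ -91.55.

-91.55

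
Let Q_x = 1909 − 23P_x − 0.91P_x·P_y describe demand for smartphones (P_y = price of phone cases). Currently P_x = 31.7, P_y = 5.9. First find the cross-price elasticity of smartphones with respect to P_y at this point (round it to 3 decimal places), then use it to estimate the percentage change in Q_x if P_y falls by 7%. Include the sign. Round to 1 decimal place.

1.2%

At P_x = 31.7, P_y = 5.9: Q_x = 1009.703.
∂Q_x/∂P_y = -0.91P_x = -28.8470.
ε = (∂Q_x/∂P_y)(P_y/Q_x) = -28.8470 × 5.9/1009.703 ≈ -0.169.
%ΔQ_x ≈ ε × %ΔP_y = -0.169 × (-7%) = 1.2%.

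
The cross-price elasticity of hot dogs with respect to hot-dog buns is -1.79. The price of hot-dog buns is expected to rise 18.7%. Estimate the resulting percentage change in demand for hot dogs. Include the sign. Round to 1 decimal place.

%ΔQ ≈ ε × %ΔP of hot-dog buns = -1.79 × (18.7%) = -33.5%.
Demand for hot dogs falls by about 33.5%.

-33.5%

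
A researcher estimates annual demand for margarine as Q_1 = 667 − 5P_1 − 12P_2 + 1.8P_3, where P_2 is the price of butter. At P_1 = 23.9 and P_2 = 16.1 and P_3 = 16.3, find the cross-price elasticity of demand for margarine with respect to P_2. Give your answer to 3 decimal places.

At P_1 = 23.9 and P_2 = 16.1 and P_3 = 16.3: Q_1 = 383.64.
∂Q_1/∂P_2 = -12.
ε = (∂Q_1/∂P_2)(P_2/Q_1) = -12 × (16.1/383.64) ≈ -0.504.
Since ε < 0, margarine and butter are complements.

-0.504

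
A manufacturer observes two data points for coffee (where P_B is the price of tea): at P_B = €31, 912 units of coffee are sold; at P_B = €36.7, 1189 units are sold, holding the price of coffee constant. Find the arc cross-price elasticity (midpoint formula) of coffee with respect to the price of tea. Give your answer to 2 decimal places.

1.57

ΔQ_A = 1189 − 912 = 277; ΔP_B = 36.7 − 31 = 5.7.
Midpoints: Q̄_A = 1050.5, P̄_B = 33.85.
ε = (ΔQ_A/Q̄_A)/(ΔP_B/P̄_B) = (277/1050.5)/(5.7/33.85) ≈ 1.57.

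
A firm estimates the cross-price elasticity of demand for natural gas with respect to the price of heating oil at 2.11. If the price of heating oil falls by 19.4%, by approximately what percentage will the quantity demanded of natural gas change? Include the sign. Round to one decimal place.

%ΔQ ≈ ε × %ΔP of heating oil = 2.11 × (-19.4%) = -40.9%.
Demand for natural gas falls by about 40.9%.

-40.9%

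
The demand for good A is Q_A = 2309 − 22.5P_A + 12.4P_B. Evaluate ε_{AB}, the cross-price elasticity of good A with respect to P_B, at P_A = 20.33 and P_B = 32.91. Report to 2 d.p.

0.18

At P_A = 20.33 and P_B = 32.91: Q_A = 2259.659.
∂Q_A/∂P_B = 12.4.
ε = (∂Q_A/∂P_B)(P_B/Q_A) = 12.4 × (32.91/2259.659) ≈ 0.18.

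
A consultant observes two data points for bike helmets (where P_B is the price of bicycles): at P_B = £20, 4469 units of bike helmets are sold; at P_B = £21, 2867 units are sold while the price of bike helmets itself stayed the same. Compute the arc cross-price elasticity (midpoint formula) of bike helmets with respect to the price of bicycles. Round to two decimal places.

ΔQ_A = 2867 − 4469 = -1602; ΔP_B = 21 − 20 = 1.
Midpoints: Q̄_A = 3668.0, P̄_B = 20.50.
ε = (ΔQ_A/Q̄_A)/(ΔP_B/P̄_B) = (-1602/3668.0)/(1/20.50) ≈ -8.95.
ε < 0: bike helmets and bicycles are complements.

-8.95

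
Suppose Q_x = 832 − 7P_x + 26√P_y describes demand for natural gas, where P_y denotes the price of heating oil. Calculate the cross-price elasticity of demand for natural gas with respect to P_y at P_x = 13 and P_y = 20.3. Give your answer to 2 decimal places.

At P_x = 13 and P_y = 20.3: Q_x = 858.144.
∂Q_x/∂P_y = 26/(2√P_y) = 26/(2√20.3) = 2.8853.
ε = (∂Q_x/∂P_y)(P_y/Q_x) = 2.8853 × (20.3/858.144) ≈ 0.07.
ε > 0: substitutes.

0.07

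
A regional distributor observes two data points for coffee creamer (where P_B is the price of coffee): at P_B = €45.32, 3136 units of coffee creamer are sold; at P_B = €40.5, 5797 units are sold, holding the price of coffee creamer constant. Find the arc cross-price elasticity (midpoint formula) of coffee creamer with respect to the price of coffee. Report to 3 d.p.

ΔQ_A = 5797 − 3136 = 2661; ΔP_B = 40.5 − 45.32 = -4.82.
Midpoints: Q̄_A = 4466.5, P̄_B = 42.91.
ε = (ΔQ_A/Q̄_A)/(ΔP_B/P̄_B) = (2661/4466.5)/(-4.82/42.91) ≈ -5.304.

-5.304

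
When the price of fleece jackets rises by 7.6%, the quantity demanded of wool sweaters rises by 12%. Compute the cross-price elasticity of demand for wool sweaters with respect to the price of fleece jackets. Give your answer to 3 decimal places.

ε = (%ΔQ of wool sweaters) / (%ΔP of fleece jackets) = (12%) / (7.6%) ≈ 1.579.
Positive cross-price elasticity: substitutes.

1.579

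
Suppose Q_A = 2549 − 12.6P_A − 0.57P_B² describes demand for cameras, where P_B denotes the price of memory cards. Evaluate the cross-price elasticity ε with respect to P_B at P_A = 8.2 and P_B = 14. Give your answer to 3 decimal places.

-0.096

At P_A = 8.2 and P_B = 14: Q_A = 2333.96.
∂Q_A/∂P_B = -1.14P_B = -1.14(14) = -15.9600.
ε = (∂Q_A/∂P_B)(P_B/Q_A) = -15.9600 × (14/2333.96) ≈ -0.096.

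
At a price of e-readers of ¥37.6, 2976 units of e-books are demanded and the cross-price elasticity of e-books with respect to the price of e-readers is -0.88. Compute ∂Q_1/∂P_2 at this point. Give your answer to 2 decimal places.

-69.65

ε = (∂Q_1/∂P_2)·(P_2/Q_1) ⇒ ∂Q_1/∂P_2 = ε·Q_1/P_2 = -0.88 × 2976/37.6 ≈ -69.65.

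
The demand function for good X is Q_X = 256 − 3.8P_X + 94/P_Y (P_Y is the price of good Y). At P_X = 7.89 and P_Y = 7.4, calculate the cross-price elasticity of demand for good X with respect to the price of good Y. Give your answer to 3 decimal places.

At P_X = 7.89 and P_Y = 7.4: Q_X = 238.721.
∂Q_X/∂P_Y = −94/P_Y² = -1.7166.
ε = (∂Q_X/∂P_Y)(P_Y/Q_X) = -1.7166 × (7.4/238.721) ≈ -0.053.
ε < 0: complements.

-0.053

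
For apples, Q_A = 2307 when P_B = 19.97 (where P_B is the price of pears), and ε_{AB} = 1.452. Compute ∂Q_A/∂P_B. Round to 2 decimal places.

167.74

ε = (∂Q_A/∂P_B)·(P_B/Q_A) ⇒ ∂Q_A/∂P_B = ε·Q_A/P_B = 1.452 × 2307/19.97 ≈ 167.74.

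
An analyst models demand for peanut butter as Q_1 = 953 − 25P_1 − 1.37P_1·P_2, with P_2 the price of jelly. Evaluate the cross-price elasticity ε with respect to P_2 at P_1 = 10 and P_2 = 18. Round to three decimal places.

At P_1 = 10 and P_2 = 18: Q_1 = 456.4.
∂Q_1/∂P_2 = -1.37P_1 = -1.37(10) = -13.7000.
ε = (∂Q_1/∂P_2)(P_2/Q_1) = -13.7000 × (18/456.4) ≈ -0.540.

-0.540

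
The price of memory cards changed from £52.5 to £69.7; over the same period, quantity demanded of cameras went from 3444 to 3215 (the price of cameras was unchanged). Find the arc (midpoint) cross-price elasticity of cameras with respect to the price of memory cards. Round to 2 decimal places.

ΔQ_A = 3215 − 3444 = -229; ΔP_B = 69.7 − 52.5 = 17.2.
Midpoints: Q̄_A = 3329.5, P̄_B = 61.10.
ε = (ΔQ_A/Q̄_A)/(ΔP_B/P̄_B) = (-229/3329.5)/(17.2/61.10) ≈ -0.24.
ε < 0: cameras and memory cards are complements.

-0.24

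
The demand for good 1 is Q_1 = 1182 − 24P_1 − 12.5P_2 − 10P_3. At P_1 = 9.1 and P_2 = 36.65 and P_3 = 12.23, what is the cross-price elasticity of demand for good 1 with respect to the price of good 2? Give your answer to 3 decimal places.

-1.196

At P_1 = 9.1 and P_2 = 36.65 and P_3 = 12.23: Q_1 = 383.175.
∂Q_1/∂P_2 = -12.5.
ε = (∂Q_1/∂P_2)(P_2/Q_1) = -12.5 × (36.65/383.175) ≈ -1.196.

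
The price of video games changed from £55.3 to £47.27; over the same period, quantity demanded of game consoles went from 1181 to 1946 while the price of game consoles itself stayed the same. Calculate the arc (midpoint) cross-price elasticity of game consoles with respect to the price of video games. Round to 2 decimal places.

-3.12

ΔQ_A = 1946 − 1181 = 765; ΔP_B = 47.27 − 55.3 = -8.03.
Midpoints: Q̄_A = 1563.5, P̄_B = 51.28.
ε = (ΔQ_A/Q̄_A)/(ΔP_B/P̄_B) = (765/1563.5)/(-8.03/51.28) ≈ -3.12.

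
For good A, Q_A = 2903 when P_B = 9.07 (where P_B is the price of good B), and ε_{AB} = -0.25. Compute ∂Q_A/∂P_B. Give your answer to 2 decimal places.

ε = (∂Q_A/∂P_B)·(P_B/Q_A) ⇒ ∂Q_A/∂P_B = ε·Q_A/P_B = -0.25 × 2903/9.07 ≈ -80.02.

-80.02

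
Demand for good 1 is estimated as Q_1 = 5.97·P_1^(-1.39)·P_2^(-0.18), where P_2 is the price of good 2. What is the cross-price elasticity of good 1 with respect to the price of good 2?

-0.18

In a log-linear (constant-elasticity) demand function, the coefficient on the exponent of P_2 is the cross-price elasticity.
ε = -0.18. Negative, so good 1 and good 2 are complements.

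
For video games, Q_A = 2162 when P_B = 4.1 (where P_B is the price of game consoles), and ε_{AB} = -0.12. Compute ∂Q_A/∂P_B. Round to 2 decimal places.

-63.28

ε = (∂Q_A/∂P_B)·(P_B/Q_A) ⇒ ∂Q_A/∂P_B = ε·Q_A/P_B = -0.12 × 2162/4.1 ≈ -63.28.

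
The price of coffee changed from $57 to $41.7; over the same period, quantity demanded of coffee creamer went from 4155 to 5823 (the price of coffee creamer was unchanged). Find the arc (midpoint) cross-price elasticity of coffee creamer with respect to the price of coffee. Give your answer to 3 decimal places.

ΔQ_A = 5823 − 4155 = 1668; ΔP_B = 41.7 − 57 = -15.3.
Midpoints: Q̄_A = 4989.0, P̄_B = 49.35.
ε = (ΔQ_A/Q̄_A)/(ΔP_B/P̄_B) = (1668/4989.0)/(-15.3/49.35) ≈ -1.078.

-1.078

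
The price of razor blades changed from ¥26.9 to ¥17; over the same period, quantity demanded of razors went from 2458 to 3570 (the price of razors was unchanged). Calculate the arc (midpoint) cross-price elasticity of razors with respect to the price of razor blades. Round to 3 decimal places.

ΔQ_A = 3570 − 2458 = 1112; ΔP_B = 17 − 26.9 = -9.9.
Midpoints: Q̄_A = 3014.0, P̄_B = 21.95.
ε = (ΔQ_A/Q̄_A)/(ΔP_B/P̄_B) = (1112/3014.0)/(-9.9/21.95) ≈ -0.818.
ε < 0: razors and razor blades are complements.

-0.818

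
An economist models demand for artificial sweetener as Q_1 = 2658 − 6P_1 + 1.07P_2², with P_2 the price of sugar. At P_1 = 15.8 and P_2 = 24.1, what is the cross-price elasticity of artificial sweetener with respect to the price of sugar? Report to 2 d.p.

At P_1 = 15.8 and P_2 = 24.1: Q_1 = 3184.667.
∂Q_1/∂P_2 = 2.14P_2 = 2.14(24.1) = 51.5740.
ε = (∂Q_1/∂P_2)(P_2/Q_1) = 51.5740 × (24.1/3184.667) ≈ 0.39.

0.39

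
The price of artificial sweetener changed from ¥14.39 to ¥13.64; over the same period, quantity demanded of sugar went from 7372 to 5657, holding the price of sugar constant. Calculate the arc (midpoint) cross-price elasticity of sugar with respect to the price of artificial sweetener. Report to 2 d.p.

4.92

ΔQ_A = 5657 − 7372 = -1715; ΔP_B = 13.64 − 14.39 = -0.75.
Midpoints: Q̄_A = 6514.5, P̄_B = 14.02.
ε = (ΔQ_A/Q̄_A)/(ΔP_B/P̄_B) = (-1715/6514.5)/(-0.75/14.02) ≈ 4.92.
ε > 0: sugar and artificial sweetener are substitutes.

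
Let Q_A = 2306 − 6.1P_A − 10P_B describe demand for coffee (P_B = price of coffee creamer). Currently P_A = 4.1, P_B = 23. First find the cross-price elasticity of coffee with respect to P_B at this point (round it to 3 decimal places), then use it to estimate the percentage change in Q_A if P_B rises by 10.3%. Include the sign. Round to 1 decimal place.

-1.2%

At P_A = 4.1, P_B = 23: Q_A = 2050.99.
∂Q_A/∂P_B = -10.
ε = (∂Q_A/∂P_B)(P_B/Q_A) = -10.0000 × 23/2050.99 ≈ -0.112.
%ΔQ_A ≈ ε × %ΔP_B = -0.112 × (10.3%) = -1.2%.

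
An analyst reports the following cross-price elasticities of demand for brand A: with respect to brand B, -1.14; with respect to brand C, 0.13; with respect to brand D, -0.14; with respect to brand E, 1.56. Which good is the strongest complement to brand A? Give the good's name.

brand B

Complements have ε < 0. The most negative value is -1.14 (brand B).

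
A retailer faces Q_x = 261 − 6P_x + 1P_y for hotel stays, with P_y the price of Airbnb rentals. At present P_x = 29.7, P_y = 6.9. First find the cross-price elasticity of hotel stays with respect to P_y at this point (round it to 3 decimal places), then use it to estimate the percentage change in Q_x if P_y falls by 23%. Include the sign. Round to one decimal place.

-1.8%

At P_x = 29.7, P_y = 6.9: Q_x = 89.7.
∂Q_x/∂P_y = 1.
ε = (∂Q_x/∂P_y)(P_y/Q_x) = 1.0000 × 6.9/89.7 ≈ 0.077.
%ΔQ_x ≈ ε × %ΔP_y = 0.077 × (-23%) = -1.8%.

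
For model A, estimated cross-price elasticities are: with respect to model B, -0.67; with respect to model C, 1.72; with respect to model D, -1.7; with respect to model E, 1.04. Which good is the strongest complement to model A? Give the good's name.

Complements have ε < 0. The most negative value is -1.7 (model D).

model D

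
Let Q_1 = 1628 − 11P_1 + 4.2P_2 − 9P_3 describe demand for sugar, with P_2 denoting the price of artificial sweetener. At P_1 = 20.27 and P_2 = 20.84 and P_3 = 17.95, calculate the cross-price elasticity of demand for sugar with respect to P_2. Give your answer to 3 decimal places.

At P_1 = 20.27 and P_2 = 20.84 and P_3 = 17.95: Q_1 = 1331.008.
∂Q_1/∂P_2 = 4.2.
ε = (∂Q_1/∂P_2)(P_2/Q_1) = 4.2 × (20.84/1331.008) ≈ 0.066.
Since ε > 0, sugar and artificial sweetener are substitutes.

0.066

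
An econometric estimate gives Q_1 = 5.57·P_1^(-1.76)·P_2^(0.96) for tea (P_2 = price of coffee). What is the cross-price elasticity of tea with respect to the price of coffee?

In a log-linear (constant-elasticity) demand function, the coefficient on the exponent of P_2 is the cross-price elasticity.
ε = 0.96. Positive, so tea and coffee are substitutes.

0.96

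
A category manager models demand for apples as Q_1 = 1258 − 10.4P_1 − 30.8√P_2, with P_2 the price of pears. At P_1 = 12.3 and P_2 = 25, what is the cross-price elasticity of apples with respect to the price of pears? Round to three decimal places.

At P_1 = 12.3 and P_2 = 25: Q_1 = 976.08.
∂Q_1/∂P_2 = -30.8/(2√P_2) = -30.8/(2√25) = -3.0800.
ε = (∂Q_1/∂P_2)(P_2/Q_1) = -3.0800 × (25/976.08) ≈ -0.079.
ε < 0: complements.

-0.079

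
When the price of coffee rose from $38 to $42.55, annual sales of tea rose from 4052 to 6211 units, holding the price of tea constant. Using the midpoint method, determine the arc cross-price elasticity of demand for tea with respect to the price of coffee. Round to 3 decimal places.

ΔQ_A = 6211 − 4052 = 2159; ΔP_B = 42.55 − 38 = 4.55.
Midpoints: Q̄_A = 5131.5, P̄_B = 40.27.
ε = (ΔQ_A/Q̄_A)/(ΔP_B/P̄_B) = (2159/5131.5)/(4.55/40.27) ≈ 3.724.
ε > 0: tea and coffee are substitutes.

3.724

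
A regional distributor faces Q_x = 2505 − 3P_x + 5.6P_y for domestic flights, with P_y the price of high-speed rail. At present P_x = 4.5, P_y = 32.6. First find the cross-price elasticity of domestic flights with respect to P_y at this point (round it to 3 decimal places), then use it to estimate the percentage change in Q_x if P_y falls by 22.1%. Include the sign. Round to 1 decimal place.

At P_x = 4.5, P_y = 32.6: Q_x = 2674.06.
∂Q_x/∂P_y = 5.6.
ε = (∂Q_x/∂P_y)(P_y/Q_x) = 5.6000 × 32.6/2674.06 ≈ 0.068.
%ΔQ_x ≈ ε × %ΔP_y = 0.068 × (-22.1%) = -1.5%.

-1.5%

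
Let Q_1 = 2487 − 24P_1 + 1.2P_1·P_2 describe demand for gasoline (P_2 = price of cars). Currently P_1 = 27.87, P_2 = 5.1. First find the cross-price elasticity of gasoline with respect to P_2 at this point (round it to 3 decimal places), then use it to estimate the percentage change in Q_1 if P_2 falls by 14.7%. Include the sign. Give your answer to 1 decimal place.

At P_1 = 27.87, P_2 = 5.1: Q_1 = 1988.684.
∂Q_1/∂P_2 = 1.2P_1 = 33.4440.
ε = (∂Q_1/∂P_2)(P_2/Q_1) = 33.4440 × 5.1/1988.684 ≈ 0.086.
%ΔQ_1 ≈ ε × %ΔP_2 = 0.086 × (-14.7%) = -1.3%.

-1.3%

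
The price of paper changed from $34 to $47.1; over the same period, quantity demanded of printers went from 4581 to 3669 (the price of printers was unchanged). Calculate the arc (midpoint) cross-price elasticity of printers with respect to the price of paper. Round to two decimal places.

-0.68

ΔQ_A = 3669 − 4581 = -912; ΔP_B = 47.1 − 34 = 13.1.
Midpoints: Q̄_A = 4125.0, P̄_B = 40.55.
ε = (ΔQ_A/Q̄_A)/(ΔP_B/P̄_B) = (-912/4125.0)/(13.1/40.55) ≈ -0.68.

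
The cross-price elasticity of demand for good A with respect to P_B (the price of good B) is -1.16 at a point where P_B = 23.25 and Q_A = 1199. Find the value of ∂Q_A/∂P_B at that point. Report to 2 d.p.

ε = (∂Q_A/∂P_B)·(P_B/Q_A) ⇒ ∂Q_A/∂P_B = ε·Q_A/P_B = -1.16 × 1199/23.25 ≈ -59.82.

-59.82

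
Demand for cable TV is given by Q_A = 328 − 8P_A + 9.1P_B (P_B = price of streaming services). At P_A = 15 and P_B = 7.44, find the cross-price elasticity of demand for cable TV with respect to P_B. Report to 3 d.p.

At P_A = 15 and P_B = 7.44: Q_A = 275.704.
∂Q_A/∂P_B = 9.1.
ε = (∂Q_A/∂P_B)(P_B/Q_A) = 9.1 × (7.44/275.704) ≈ 0.246.
Since ε > 0, cable TV and streaming services are substitutes.

0.246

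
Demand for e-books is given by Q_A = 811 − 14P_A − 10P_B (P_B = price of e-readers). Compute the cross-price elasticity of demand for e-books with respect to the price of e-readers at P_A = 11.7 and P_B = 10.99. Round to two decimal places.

At P_A = 11.7 and P_B = 10.99: Q_A = 537.3.
∂Q_A/∂P_B = -10.
ε = (∂Q_A/∂P_B)(P_B/Q_A) = -10 × (10.99/537.3) ≈ -0.20.
Since ε < 0, e-books and e-readers are complements.

-0.20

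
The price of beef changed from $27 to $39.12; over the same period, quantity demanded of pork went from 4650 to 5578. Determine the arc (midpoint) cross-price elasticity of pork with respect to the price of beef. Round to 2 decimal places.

ΔQ_A = 5578 − 4650 = 928; ΔP_B = 39.12 − 27 = 12.12.
Midpoints: Q̄_A = 5114.0, P̄_B = 33.06.
ε = (ΔQ_A/Q̄_A)/(ΔP_B/P̄_B) = (928/5114.0)/(12.12/33.06) ≈ 0.49.

0.49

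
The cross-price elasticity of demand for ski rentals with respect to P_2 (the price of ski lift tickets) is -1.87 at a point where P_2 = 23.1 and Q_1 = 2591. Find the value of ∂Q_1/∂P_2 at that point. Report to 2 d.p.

ε = (∂Q_1/∂P_2)·(P_2/Q_1) ⇒ ∂Q_1/∂P_2 = ε·Q_1/P_2 = -1.87 × 2591/23.1 ≈ -209.75.

-209.75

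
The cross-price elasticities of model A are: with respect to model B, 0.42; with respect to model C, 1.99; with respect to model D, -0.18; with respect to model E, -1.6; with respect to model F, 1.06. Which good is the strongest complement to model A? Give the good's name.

Complements have ε < 0. The most negative value is -1.6 (model E).

model E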